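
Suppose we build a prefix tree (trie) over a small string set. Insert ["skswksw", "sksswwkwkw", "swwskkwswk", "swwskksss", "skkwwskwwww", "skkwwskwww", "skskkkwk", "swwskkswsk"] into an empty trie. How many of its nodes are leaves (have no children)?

7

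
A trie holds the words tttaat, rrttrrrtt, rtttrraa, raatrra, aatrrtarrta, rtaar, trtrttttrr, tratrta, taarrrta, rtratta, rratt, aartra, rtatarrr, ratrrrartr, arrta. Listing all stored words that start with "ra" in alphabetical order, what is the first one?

raatrra

DFS of the "ra" subtree visits, in order: "raatrra", "ratrrrartr"
The 1st is raatrra.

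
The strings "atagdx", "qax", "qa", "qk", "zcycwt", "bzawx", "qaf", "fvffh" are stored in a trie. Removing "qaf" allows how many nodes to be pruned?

1

A node on "qaf"'s path can go only if nothing else ends at it or branches off below it.
The suffix "f" (1 node) is used only by "qaf"; the node for "qa" still has the child "x", so pruning stops there.
Nodes removed: 1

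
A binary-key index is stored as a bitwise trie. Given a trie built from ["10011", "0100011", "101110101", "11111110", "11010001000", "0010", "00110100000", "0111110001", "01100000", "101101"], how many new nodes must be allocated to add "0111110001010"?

The longest prefix of "0111110001010" already in the trie is "0111110001" (length 10).
Each of the 3 remaining characters creates one node.

3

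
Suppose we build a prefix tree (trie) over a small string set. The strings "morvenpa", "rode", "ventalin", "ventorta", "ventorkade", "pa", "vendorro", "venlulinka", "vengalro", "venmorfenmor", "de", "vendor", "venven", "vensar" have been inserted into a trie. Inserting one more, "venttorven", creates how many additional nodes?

The longest prefix of "venttorven" already in the trie is "vent" (length 4).
So 10 − 4 = 6 new nodes.

6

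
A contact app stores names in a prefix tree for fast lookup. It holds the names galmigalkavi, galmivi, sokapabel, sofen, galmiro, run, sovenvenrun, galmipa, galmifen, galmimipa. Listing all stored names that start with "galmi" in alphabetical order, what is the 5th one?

galmiro

Filter for "galmi…" and sort: "galmifen", "galmigalkavi", "galmimipa", "galmipa", "galmiro", "galmivi"
Position 5: galmiro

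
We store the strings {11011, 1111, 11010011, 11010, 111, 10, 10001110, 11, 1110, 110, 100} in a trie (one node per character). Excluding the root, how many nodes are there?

19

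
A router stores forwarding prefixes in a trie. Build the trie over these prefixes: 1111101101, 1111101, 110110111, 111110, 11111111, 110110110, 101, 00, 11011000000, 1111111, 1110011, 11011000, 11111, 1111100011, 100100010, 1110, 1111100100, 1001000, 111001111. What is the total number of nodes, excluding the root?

50

Trace insertions, counting only characters that open a new branch:
  "1111101101" → 10 new (1, 1, 1, 1, 1, 0, 1, 1, 0, 1)
  "1111101" → prefix "1111101" already present; 0 new (none)
  "110110111" → prefix "11" already present; 7 new (0, 1, 1, 0, 1, 1, 1)
  "111110" → prefix "111110" already present; 0 new (none)
  "11111111" → prefix "11111" already present; 3 new (1, 1, 1)
  "110110110" → prefix "11011011" already present; 1 new (0)
  "101" → prefix "1" already present; 2 new (0, 1)
  "00" → 2 new (0, 0)
  "11011000000" → prefix "110110" already present; 5 new (0, 0, 0, 0, 0)
  "1111111" → prefix "1111111" already present; 0 new (none)
  "1110011" → prefix "111" already present; 4 new (0, 0, 1, 1)
  "11011000" → prefix "11011000" already present; 0 new (none)
  "11111" → prefix "11111" already present; 0 new (none)
  "1111100011" → prefix "111110" already present; 4 new (0, 0, 1, 1)
  "100100010" → prefix "10" already present; 7 new (0, 1, 0, 0, 0, 1, 0)
  "1110" → prefix "1110" already present; 0 new (none)
  "1111100100" → prefix "1111100" already present; 3 new (1, 0, 0)
  "1001000" → prefix "1001000" already present; 0 new (none)
  "111001111" → prefix "1110011" already present; 2 new (1, 1)
Total nodes = 10 + 0 + 7 + 0 + 3 + 1 + 2 + 2 + 5 + 0 + 4 + 0 + 0 + 4 + 7 + 0 + 3 + 0 + 2 = 50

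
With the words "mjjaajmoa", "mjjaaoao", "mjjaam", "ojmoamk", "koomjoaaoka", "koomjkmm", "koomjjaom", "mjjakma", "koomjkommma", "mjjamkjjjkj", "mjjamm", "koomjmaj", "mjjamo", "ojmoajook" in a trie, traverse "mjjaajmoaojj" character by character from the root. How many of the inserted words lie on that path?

1

Walk "mjjaajmoaojj" from the root; an end-of-word marker is hit whenever a stored word is a prefix of "mjjaajmoaojj".
Prefixes of the query that are stored words: "mjjaajmoa"
Count: 1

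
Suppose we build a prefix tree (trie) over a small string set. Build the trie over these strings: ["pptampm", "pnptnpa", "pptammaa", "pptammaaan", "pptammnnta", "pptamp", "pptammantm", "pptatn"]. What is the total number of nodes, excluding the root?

27

Count nodes per top-level branch (shared prefixes stored once):
  'p'-branch (pnptnpa, pptammaa, pptammaaan, pptammantm, pptammnnta, pptamp, pptampm, pptatn): 27 nodes
Sum: 27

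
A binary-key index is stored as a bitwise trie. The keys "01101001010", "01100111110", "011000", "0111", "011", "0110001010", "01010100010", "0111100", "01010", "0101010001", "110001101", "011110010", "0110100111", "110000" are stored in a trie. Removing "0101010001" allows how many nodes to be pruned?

Walk "0101010001" from the leaf back toward the root, removing each node that no remaining word uses.
Every node on "0101010001" is still needed (e.g. by "01010100010"), so nothing is freed.
Nodes removed: 0

0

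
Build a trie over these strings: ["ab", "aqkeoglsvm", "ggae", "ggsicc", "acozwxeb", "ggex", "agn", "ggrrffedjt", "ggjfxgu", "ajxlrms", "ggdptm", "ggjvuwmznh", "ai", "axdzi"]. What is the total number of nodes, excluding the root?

Count nodes per top-level branch (shared prefixes stored once):
  'a'-branch (ab, acozwxeb, agn, ai, ajxlrms, aqkeoglsvm, axdzi): 31 nodes
  'g'-branch (ggae, ggdptm, ggex, ggjfxgu, ggjvuwmznh, ggrrffedjt, ggsicc): 34 nodes
Sum: 65

65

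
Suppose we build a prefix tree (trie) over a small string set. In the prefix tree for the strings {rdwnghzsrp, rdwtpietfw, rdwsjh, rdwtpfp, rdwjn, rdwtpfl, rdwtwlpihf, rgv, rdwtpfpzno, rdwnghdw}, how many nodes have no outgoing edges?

9

A leaf is a node with no children — equivalently, the end of a word that is not a proper prefix of any other stored word.
Those words: "rdwjn", "rdwnghdw", "rdwnghzsrp", "rdwsjh", "rdwtpfl", "rdwtpfpzno", "rdwtpietfw", "rdwtwlpihf", "rgv"
Leaf count: 9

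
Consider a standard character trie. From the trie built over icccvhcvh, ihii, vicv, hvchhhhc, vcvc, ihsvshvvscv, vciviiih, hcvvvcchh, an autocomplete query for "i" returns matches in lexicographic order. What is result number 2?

DFS of the "i" subtree visits, in order: "icccvhcvh", "ihii", "ihsvshvvscv"
Position 2: ihii

ihii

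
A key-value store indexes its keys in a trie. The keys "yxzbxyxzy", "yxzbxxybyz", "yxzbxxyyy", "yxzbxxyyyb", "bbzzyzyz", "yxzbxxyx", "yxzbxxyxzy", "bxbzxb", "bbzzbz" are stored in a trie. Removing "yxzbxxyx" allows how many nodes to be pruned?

0

A node on "yxzbxxyx"'s path can go only if nothing else ends at it or branches off below it.
Every node on "yxzbxxyx" is still needed (e.g. by "yxzbxxyxzy"), so nothing is freed.
Nodes removed: 0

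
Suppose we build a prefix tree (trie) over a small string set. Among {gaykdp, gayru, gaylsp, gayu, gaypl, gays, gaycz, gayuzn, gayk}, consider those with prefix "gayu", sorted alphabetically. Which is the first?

gayu

Filter for "gayu…" and sort: "gayu", "gayuzn"
Position 1: gayu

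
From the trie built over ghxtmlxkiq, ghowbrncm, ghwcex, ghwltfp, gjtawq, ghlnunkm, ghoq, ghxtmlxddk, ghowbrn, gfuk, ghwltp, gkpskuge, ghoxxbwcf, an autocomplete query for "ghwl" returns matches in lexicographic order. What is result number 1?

Filter for "ghwl…" and sort: "ghwltfp", "ghwltp"
The 1st is ghwltfp.

ghwltfp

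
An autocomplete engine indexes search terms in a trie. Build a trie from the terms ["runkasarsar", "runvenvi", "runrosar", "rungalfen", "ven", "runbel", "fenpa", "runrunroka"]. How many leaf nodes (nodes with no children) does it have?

A leaf is a node with no children — equivalently, the end of a word that is not a proper prefix of any other stored word.
Those words: "fenpa", "runbel", "rungalfen", "runkasarsar", "runrosar", "runrunroka", "runvenvi", "ven"
Leaf count: 8

8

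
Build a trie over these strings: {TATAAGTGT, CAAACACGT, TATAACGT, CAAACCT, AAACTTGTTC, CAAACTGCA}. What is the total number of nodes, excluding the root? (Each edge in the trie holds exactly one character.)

Count nodes per top-level branch (shared prefixes stored once):
  'A'-branch (AAACTTGTTC): 10 nodes
  'C'-branch (CAAACACGT, CAAACCT, CAAACTGCA): 15 nodes
  'T'-branch (TATAACGT, TATAAGTGT): 12 nodes
Sum: 37

37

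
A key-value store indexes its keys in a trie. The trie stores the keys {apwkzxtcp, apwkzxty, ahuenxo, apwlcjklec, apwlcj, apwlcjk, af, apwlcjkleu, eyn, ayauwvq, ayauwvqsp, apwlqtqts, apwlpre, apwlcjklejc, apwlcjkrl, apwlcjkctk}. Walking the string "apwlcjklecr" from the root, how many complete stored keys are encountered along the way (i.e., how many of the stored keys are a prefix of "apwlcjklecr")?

3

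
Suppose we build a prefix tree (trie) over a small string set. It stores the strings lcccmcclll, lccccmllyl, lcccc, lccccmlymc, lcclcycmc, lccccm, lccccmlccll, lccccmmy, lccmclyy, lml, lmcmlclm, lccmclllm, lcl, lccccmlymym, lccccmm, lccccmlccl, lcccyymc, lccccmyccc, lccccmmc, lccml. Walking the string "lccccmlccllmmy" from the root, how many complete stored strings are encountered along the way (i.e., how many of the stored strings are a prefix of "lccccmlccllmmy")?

Check each prefix of "lccccmlccllmmy" against the stored set — each match is an end-marker on the path.
Prefixes of the query that are stored words: "lcccc", "lccccm", "lccccmlccl", "lccccmlccll"
Count: 4

4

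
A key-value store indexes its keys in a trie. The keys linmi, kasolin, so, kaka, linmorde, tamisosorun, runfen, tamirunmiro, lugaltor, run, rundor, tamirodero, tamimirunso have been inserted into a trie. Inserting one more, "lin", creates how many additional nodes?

0

"lin" is already a full path in the trie; only an end-marker is added.
No new nodes are needed: 0.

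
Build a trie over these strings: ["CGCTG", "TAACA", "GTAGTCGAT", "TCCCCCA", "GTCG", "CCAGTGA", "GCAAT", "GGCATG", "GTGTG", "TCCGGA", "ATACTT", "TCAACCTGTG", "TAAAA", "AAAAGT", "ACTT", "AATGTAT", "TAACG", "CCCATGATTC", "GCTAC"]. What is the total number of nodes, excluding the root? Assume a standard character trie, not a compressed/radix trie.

89

Trace insertions, counting only characters that open a new branch:
  "CGCTG" → 5 new (C, G, C, T, G)
  "TAACA" → 5 new (T, A, A, C, A)
  "GTAGTCGAT" → 9 new (G, T, A, G, T, C, G, A, T)
  "TCCCCCA" → prefix "T" already present; 6 new (C, C, C, C, C, A)
  "GTCG" → prefix "GT" already present; 2 new (C, G)
  "CCAGTGA" → prefix "C" already present; 6 new (C, A, G, T, G, A)
  "GCAAT" → prefix "G" already present; 4 new (C, A, A, T)
  "GGCATG" → prefix "G" already present; 5 new (G, C, A, T, G)
  "GTGTG" → prefix "GT" already present; 3 new (G, T, G)
  "TCCGGA" → prefix "TCC" already present; 3 new (G, G, A)
  "ATACTT" → 6 new (A, T, A, C, T, T)
  "TCAACCTGTG" → prefix "TC" already present; 8 new (A, A, C, C, T, G, T, G)
  "TAAAA" → prefix "TAA" already present; 2 new (A, A)
  "AAAAGT" → prefix "A" already present; 5 new (A, A, A, G, T)
  "ACTT" → prefix "A" already present; 3 new (C, T, T)
  "AATGTAT" → prefix "AA" already present; 5 new (T, G, T, A, T)
  "TAACG" → prefix "TAAC" already present; 1 new (G)
  "CCCATGATTC" → prefix "CC" already present; 8 new (C, A, T, G, A, T, T, C)
  "GCTAC" → prefix "GC" already present; 3 new (T, A, C)
Total nodes = 5 + 5 + 9 + 6 + 2 + 6 + 4 + 5 + 3 + 3 + 6 + 8 + 2 + 5 + 3 + 5 + 1 + 8 + 3 = 89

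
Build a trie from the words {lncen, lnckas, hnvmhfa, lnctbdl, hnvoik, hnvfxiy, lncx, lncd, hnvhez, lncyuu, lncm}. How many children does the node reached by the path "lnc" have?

7

The children of the "lnc" node are the distinct next characters among strings starting with "lnc".
Distinct next characters after "lnc": d, e, k, m, t, x, y.
That node has 7 child edges.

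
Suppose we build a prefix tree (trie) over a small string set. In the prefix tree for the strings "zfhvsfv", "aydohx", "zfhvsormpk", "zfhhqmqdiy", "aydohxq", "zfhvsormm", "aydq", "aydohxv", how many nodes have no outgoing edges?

A leaf is a node with no children — equivalently, the end of a word that is not a proper prefix of any other stored word.
Those words: "aydohxq", "aydohxv", "aydq", "zfhhqmqdiy", "zfhvsfv", "zfhvsormm", "zfhvsormpk"
Leaf count: 7

7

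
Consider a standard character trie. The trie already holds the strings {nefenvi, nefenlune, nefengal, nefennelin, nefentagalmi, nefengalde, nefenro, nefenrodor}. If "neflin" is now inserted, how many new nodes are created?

3

Walking "neflin" from the root, the first 3 characters ("nef") follow existing edges; "l" is the first miss.
So 6 − 3 = 3 new nodes.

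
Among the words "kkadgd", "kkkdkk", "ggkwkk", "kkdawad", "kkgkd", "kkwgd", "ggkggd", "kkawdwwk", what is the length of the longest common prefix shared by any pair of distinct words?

The deepest shared node is where two words last agree before diverging.
"ggkggd" and "ggkwkk" agree on "ggk" (3 characters) before diverging; nothing deeper is shared.
Longest shared-prefix length: 3

3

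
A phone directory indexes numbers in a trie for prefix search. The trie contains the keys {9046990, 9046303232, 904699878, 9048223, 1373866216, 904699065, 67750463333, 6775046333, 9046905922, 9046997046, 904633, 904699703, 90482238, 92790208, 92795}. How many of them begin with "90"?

Traverse to the node for "90", then collect every word in that subtree.
Matches: "9046303232", "904633", "9046905922", "9046990", "904699065", "904699703", "9046997046", "904699878", "9048223", "90482238"
Count: 10

10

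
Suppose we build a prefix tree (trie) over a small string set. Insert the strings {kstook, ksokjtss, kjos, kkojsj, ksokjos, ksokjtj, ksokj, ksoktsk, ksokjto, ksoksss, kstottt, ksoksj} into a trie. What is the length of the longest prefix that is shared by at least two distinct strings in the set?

The deepest shared node is where two words last agree before diverging.
e.g. "ksokjtj" and "ksokjto" share the prefix "ksokjt" of length 6; no pair shares a longer one.
Longest shared-prefix length: 6

6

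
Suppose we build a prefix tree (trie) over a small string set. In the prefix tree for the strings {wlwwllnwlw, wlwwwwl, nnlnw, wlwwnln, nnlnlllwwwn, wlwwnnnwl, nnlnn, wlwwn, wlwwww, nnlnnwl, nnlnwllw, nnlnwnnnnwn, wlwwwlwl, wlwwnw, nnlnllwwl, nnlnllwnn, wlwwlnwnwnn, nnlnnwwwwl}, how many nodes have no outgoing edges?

14

A leaf is a node with no children — equivalently, the end of a word that is not a proper prefix of any other stored word.
Those words: "nnlnlllwwwn", "nnlnllwnn", "nnlnllwwl", "nnlnnwl", "nnlnnwwwwl", "nnlnwllw", "nnlnwnnnnwn", "wlwwllnwlw", "wlwwlnwnwnn", "wlwwnln", "wlwwnnnwl", "wlwwnw", "wlwwwlwl", "wlwwwwl"
Leaf count: 14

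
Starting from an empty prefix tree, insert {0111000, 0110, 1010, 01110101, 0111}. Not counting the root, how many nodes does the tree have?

Trie structure (* marks end of a word):
(root)
├─ 0
│  └─ 1
│     └─ 1
│        ├─ 0 *
│        └─ 1 *
│           └─ 0
│              ├─ 0
│              │  └─ 0 *
│              └─ 1
│                 └─ 0
│                    └─ 1 *
└─ 1
   └─ 0
      └─ 1
         └─ 0 *
Counting every labelled node above: 15.

15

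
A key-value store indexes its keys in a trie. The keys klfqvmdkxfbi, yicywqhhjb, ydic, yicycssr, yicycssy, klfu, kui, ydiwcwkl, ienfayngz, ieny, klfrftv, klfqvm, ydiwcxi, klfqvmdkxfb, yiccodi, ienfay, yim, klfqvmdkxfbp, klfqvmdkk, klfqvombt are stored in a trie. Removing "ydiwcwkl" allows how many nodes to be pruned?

Walk "ydiwcwkl" from the leaf back toward the root, removing each node that no remaining word uses.
The suffix "wkl" (3 nodes) is used only by "ydiwcwkl"; the node for "ydiwc" still has the child "x", so pruning stops there.
Nodes removed: 3

3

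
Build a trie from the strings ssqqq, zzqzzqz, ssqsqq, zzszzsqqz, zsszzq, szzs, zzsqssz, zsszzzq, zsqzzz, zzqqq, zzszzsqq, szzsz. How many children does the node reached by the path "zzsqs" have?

1

Follow the path "zzsqs" to its node, then look at its outgoing edges.
Distinct next characters after "zzsqs": s.
That node has 1 child edge.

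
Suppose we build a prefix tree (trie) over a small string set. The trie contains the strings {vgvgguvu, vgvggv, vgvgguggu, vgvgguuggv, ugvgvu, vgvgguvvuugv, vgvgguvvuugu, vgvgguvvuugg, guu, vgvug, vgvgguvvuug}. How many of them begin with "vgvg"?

Filter for entries beginning with "vgvg":
Words under "vgvg": vgvgguggu, vgvgguuggv, vgvgguvu, vgvgguvvuug, vgvgguvvuugg, vgvgguvvuugu, vgvgguvvuugv, vgvggv
Count: 8

8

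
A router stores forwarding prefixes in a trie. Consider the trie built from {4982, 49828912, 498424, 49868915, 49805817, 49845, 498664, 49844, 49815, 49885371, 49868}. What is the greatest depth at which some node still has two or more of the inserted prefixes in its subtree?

5

The deepest shared node is where two words last agree before diverging.
"49868" and "49868915" agree on "49868" (5 characters) before diverging; nothing deeper is shared.
Longest shared-prefix length: 5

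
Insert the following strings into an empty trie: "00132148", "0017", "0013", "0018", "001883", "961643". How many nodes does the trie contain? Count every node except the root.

18

Trie structure (* marks end of a word):
(root)
├─ 0
│  └─ 0
│     └─ 1
│        ├─ 3 *
│        │  └─ 2
│        │     └─ 1
│        │        └─ 4
│        │           └─ 8 *
│        ├─ 7 *
│        └─ 8 *
│           └─ 8
│              └─ 3 *
└─ 9
   └─ 6
      └─ 1
         └─ 6
            └─ 4
               └─ 3 *
Counting every labelled node above: 18.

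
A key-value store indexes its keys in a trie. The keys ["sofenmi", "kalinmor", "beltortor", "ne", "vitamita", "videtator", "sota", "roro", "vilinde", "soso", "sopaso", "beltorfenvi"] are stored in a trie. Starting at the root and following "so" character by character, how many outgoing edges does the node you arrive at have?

Follow the path "so" to its node, then look at its outgoing edges.
Distinct next characters after "so": f, p, s, t.
That node has 4 child edges.

4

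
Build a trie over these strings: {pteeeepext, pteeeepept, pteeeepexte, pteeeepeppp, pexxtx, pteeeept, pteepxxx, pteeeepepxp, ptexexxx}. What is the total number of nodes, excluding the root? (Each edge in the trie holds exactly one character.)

Trie structure (* marks end of a word):
(root)
└─ p
   ├─ e
   │  └─ x
   │     └─ x
   │        └─ t
   │           └─ x *
   └─ t
      └─ e
         ├─ e
         │  ├─ e
         │  │  └─ e
         │  │     └─ p
         │  │        ├─ e
         │  │        │  ├─ p
         │  │        │  │  ├─ p
         │  │        │  │  │  └─ p *
         │  │        │  │  ├─ t *
         │  │        │  │  └─ x
         │  │        │  │     └─ p *
         │  │        │  └─ x
         │  │        │     └─ t *
         │  │        │        └─ e *
         │  │        └─ t *
         │  └─ p
         │     └─ x
         │        └─ x
         │           └─ x *
         └─ x
            └─ e
               └─ x
                  └─ x
                     └─ x *
Counting every labelled node above: 32.

32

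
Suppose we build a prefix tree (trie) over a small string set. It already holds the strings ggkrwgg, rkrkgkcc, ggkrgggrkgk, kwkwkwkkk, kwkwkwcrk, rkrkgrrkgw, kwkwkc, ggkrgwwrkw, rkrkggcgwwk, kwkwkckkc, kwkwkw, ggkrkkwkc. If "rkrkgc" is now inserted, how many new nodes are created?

"rkrkg" is already a path in the trie; the remaining "c" must be added.
So 6 − 5 = 1 new nodes.

1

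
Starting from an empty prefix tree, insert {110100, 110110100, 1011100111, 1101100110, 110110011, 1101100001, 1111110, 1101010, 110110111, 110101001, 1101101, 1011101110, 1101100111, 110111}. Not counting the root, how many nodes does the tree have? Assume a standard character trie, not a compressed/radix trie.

For each word, the new-node count is its length minus the longest prefix already in the trie:
  "110100" → 6 new (1, 1, 0, 1, 0, 0)
  "110110100" → prefix "1101" already present; 5 new (1, 0, 1, 0, 0)
  "1011100111" → prefix "1" already present; 9 new (0, 1, 1, 1, 0, 0, 1, 1, 1)
  "1101100110" → prefix "110110" already present; 4 new (0, 1, 1, 0)
  "110110011" → prefix "110110011" already present; 0 new (none)
  "1101100001" → prefix "1101100" already present; 3 new (0, 0, 1)
  "1111110" → prefix "11" already present; 5 new (1, 1, 1, 1, 0)
  "1101010" → prefix "11010" already present; 2 new (1, 0)
  "110110111" → prefix "1101101" already present; 2 new (1, 1)
  "110101001" → prefix "1101010" already present; 2 new (0, 1)
  "1101101" → prefix "1101101" already present; 0 new (none)
  "1011101110" → prefix "101110" already present; 4 new (1, 1, 1, 0)
  "1101100111" → prefix "110110011" already present; 1 new (1)
  "110111" → prefix "11011" already present; 1 new (1)
Total nodes = 6 + 5 + 9 + 4 + 0 + 3 + 5 + 2 + 2 + 2 + 0 + 4 + 1 + 1 = 44

44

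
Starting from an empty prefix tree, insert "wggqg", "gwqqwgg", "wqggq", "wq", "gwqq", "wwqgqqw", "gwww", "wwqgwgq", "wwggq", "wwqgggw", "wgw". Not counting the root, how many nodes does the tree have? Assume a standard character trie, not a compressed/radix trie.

Insert word by word; a character creates a node only if that edge doesn't already exist:
  "wggqg" → 5 new (w, g, g, q, g)
  "gwqqwgg" → 7 new (g, w, q, q, w, g, g)
  "wqggq" → prefix "w" already present; 4 new (q, g, g, q)
  "wq" → prefix "wq" already present; 0 new (none)
  "gwqq" → prefix "gwqq" already present; 0 new (none)
  "wwqgqqw" → prefix "w" already present; 6 new (w, q, g, q, q, w)
  "gwww" → prefix "gw" already present; 2 new (w, w)
  "wwqgwgq" → prefix "wwqg" already present; 3 new (w, g, q)
  "wwggq" → prefix "ww" already present; 3 new (g, g, q)
  "wwqgggw" → prefix "wwqg" already present; 3 new (g, g, w)
  "wgw" → prefix "wg" already present; 1 new (w)
Total nodes = 5 + 7 + 4 + 0 + 0 + 6 + 2 + 3 + 3 + 3 + 1 = 34

34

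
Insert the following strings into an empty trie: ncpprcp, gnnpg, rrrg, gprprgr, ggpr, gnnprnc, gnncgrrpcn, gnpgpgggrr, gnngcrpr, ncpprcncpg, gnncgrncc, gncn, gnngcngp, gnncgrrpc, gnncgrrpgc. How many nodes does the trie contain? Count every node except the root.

Insert word by word; a character creates a node only if that edge doesn't already exist:
  "ncpprcp" → 7 new (n, c, p, p, r, c, p)
  "gnnpg" → 5 new (g, n, n, p, g)
  "rrrg" → 4 new (r, r, r, g)
  "gprprgr" → prefix "g" already present; 6 new (p, r, p, r, g, r)
  "ggpr" → prefix "g" already present; 3 new (g, p, r)
  "gnnprnc" → prefix "gnnp" already present; 3 new (r, n, c)
  "gnncgrrpcn" → prefix "gnn" already present; 7 new (c, g, r, r, p, c, n)
  "gnpgpgggrr" → prefix "gn" already present; 8 new (p, g, p, g, g, g, r, r)
  "gnngcrpr" → prefix "gnn" already present; 5 new (g, c, r, p, r)
  "ncpprcncpg" → prefix "ncpprc" already present; 4 new (n, c, p, g)
  "gnncgrncc" → prefix "gnncgr" already present; 3 new (n, c, c)
  "gncn" → prefix "gn" already present; 2 new (c, n)
  "gnngcngp" → prefix "gnngc" already present; 3 new (n, g, p)
  "gnncgrrpc" → prefix "gnncgrrpc" already present; 0 new (none)
  "gnncgrrpgc" → prefix "gnncgrrp" already present; 2 new (g, c)
Total nodes = 7 + 5 + 4 + 6 + 3 + 3 + 7 + 8 + 5 + 4 + 3 + 2 + 3 + 0 + 2 = 62

62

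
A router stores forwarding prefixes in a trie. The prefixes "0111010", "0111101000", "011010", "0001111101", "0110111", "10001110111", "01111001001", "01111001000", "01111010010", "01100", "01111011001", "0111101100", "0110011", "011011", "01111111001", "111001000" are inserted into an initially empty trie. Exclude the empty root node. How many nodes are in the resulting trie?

67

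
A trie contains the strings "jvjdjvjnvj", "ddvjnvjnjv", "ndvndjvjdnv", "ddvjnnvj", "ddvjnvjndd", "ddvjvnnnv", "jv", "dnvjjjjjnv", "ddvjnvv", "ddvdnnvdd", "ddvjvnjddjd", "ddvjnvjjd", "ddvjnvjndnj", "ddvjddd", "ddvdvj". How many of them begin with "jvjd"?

Filter for entries beginning with "jvjd":
Matches: "jvjdjvjnvj"
Count: 1

1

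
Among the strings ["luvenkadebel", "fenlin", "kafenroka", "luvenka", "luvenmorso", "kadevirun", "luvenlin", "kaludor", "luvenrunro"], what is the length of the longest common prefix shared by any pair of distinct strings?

7

Equivalently: take the maximum, over all pairs, of their longest common prefix length.
"luvenka" and "luvenkadebel" agree on "luvenka" (7 characters) before diverging; nothing deeper is shared.
Longest shared-prefix length: 7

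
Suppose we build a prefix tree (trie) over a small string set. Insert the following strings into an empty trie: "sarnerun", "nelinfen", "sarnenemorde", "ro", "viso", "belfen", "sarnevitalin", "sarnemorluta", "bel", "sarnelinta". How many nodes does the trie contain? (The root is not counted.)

54

Insert word by word; a character creates a node only if that edge doesn't already exist:
  "sarnerun" → 8 new (s, a, r, n, e, r, u, n)
  "nelinfen" → 8 new (n, e, l, i, n, f, e, n)
  "sarnenemorde" → prefix "sarne" already present; 7 new (n, e, m, o, r, d, e)
  "ro" → 2 new (r, o)
  "viso" → 4 new (v, i, s, o)
  "belfen" → 6 new (b, e, l, f, e, n)
  "sarnevitalin" → prefix "sarne" already present; 7 new (v, i, t, a, l, i, n)
  "sarnemorluta" → prefix "sarne" already present; 7 new (m, o, r, l, u, t, a)
  "bel" → prefix "bel" already present; 0 new (none)
  "sarnelinta" → prefix "sarne" already present; 5 new (l, i, n, t, a)
Total nodes = 8 + 8 + 7 + 2 + 4 + 6 + 7 + 7 + 0 + 5 = 54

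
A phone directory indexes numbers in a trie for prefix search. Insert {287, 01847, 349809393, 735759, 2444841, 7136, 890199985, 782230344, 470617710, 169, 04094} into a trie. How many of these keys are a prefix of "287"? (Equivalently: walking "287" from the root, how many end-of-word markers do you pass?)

1

Traverse "287" character by character; count nodes along the way that are marked as word ends.
Prefixes of the query that are stored words: "287"
Count: 1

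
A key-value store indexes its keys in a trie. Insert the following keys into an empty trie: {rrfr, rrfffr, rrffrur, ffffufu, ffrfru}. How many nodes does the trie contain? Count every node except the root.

21

For each word, the new-node count is its length minus the longest prefix already in the trie:
  "rrfr" → 4 new (r, r, f, r)
  "rrfffr" → prefix "rrf" already present; 3 new (f, f, r)
  "rrffrur" → prefix "rrff" already present; 3 new (r, u, r)
  "ffffufu" → 7 new (f, f, f, f, u, f, u)
  "ffrfru" → prefix "ff" already present; 4 new (r, f, r, u)
Total nodes = 4 + 3 + 3 + 7 + 4 = 21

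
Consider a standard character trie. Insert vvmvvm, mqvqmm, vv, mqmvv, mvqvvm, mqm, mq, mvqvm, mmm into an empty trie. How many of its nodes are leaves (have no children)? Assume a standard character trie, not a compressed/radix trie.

6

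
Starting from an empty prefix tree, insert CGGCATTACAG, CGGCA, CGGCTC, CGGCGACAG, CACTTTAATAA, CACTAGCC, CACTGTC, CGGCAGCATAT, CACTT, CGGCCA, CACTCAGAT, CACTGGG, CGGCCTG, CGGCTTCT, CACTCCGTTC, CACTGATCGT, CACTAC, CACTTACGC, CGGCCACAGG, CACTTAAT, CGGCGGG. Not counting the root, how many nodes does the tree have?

78

Trace insertions, counting only characters that open a new branch:
  "CGGCATTACAG" → 11 new (C, G, G, C, A, T, T, A, C, A, G)
  "CGGCA" → prefix "CGGCA" already present; 0 new (none)
  "CGGCTC" → prefix "CGGC" already present; 2 new (T, C)
  "CGGCGACAG" → prefix "CGGC" already present; 5 new (G, A, C, A, G)
  "CACTTTAATAA" → prefix "C" already present; 10 new (A, C, T, T, T, A, A, T, A, A)
  "CACTAGCC" → prefix "CACT" already present; 4 new (A, G, C, C)
  "CACTGTC" → prefix "CACT" already present; 3 new (G, T, C)
  "CGGCAGCATAT" → prefix "CGGCA" already present; 6 new (G, C, A, T, A, T)
  "CACTT" → prefix "CACTT" already present; 0 new (none)
  "CGGCCA" → prefix "CGGC" already present; 2 new (C, A)
  "CACTCAGAT" → prefix "CACT" already present; 5 new (C, A, G, A, T)
  "CACTGGG" → prefix "CACTG" already present; 2 new (G, G)
  "CGGCCTG" → prefix "CGGCC" already present; 2 new (T, G)
  "CGGCTTCT" → prefix "CGGCT" already present; 3 new (T, C, T)
  "CACTCCGTTC" → prefix "CACTC" already present; 5 new (C, G, T, T, C)
  "CACTGATCGT" → prefix "CACTG" already present; 5 new (A, T, C, G, T)
  "CACTAC" → prefix "CACTA" already present; 1 new (C)
  "CACTTACGC" → prefix "CACTT" already present; 4 new (A, C, G, C)
  "CGGCCACAGG" → prefix "CGGCCA" already present; 4 new (C, A, G, G)
  "CACTTAAT" → prefix "CACTTA" already present; 2 new (A, T)
  "CGGCGGG" → prefix "CGGCG" already present; 2 new (G, G)
Total nodes = 11 + 0 + 2 + 5 + 10 + 4 + 3 + 6 + 0 + 2 + 5 + 2 + 2 + 3 + 5 + 5 + 1 + 4 + 4 + 2 + 2 = 78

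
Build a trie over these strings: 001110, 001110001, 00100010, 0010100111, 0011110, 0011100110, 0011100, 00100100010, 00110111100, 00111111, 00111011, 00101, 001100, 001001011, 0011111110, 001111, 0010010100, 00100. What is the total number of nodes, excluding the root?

49

Trace insertions, counting only characters that open a new branch:
  "001110" → 6 new (0, 0, 1, 1, 1, 0)
  "001110001" → prefix "001110" already present; 3 new (0, 0, 1)
  "00100010" → prefix "001" already present; 5 new (0, 0, 0, 1, 0)
  "0010100111" → prefix "0010" already present; 6 new (1, 0, 0, 1, 1, 1)
  "0011110" → prefix "00111" already present; 2 new (1, 0)
  "0011100110" → prefix "0011100" already present; 3 new (1, 1, 0)
  "0011100" → prefix "0011100" already present; 0 new (none)
  "00100100010" → prefix "00100" already present; 6 new (1, 0, 0, 0, 1, 0)
  "00110111100" → prefix "0011" already present; 7 new (0, 1, 1, 1, 1, 0, 0)
  "00111111" → prefix "001111" already present; 2 new (1, 1)
  "00111011" → prefix "001110" already present; 2 new (1, 1)
  "00101" → prefix "00101" already present; 0 new (none)
  "001100" → prefix "00110" already present; 1 new (0)
  "001001011" → prefix "0010010" already present; 2 new (1, 1)
  "0011111110" → prefix "00111111" already present; 2 new (1, 0)
  "001111" → prefix "001111" already present; 0 new (none)
  "0010010100" → prefix "00100101" already present; 2 new (0, 0)
  "00100" → prefix "00100" already present; 0 new (none)
Total nodes = 6 + 3 + 5 + 6 + 2 + 3 + 0 + 6 + 7 + 2 + 2 + 0 + 1 + 2 + 2 + 0 + 2 + 0 = 49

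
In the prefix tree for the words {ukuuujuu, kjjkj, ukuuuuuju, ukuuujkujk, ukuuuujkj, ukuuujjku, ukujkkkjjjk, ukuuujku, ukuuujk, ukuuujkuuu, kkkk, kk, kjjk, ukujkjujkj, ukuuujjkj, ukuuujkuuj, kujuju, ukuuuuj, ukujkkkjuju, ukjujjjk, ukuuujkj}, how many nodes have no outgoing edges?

16

Leaves are exactly the stored words that no other stored word extends.
Those words: "kjjkj", "kkkk", "kujuju", "ukjujjjk", "ukujkjujkj", "ukujkkkjjjk", "ukujkkkjuju", "ukuuujjkj", "ukuuujjku", "ukuuujkj", "ukuuujkujk", "ukuuujkuuj", "ukuuujkuuu", "ukuuujuu", "ukuuuujkj", "ukuuuuuju"
Leaf count: 16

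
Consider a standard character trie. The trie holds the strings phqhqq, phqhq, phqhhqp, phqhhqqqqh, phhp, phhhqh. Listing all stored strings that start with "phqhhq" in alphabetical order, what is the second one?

DFS of the "phqhhq" subtree visits, in order: "phqhhqp", "phqhhqqqqh"
The 2nd is phqhhqqqqh.

phqhhqqqqh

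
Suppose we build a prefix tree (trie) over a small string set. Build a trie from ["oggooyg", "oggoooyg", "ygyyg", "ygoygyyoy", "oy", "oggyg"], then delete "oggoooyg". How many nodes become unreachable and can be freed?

A node on "oggoooyg"'s path can go only if nothing else ends at it or branches off below it.
The suffix "oyg" (3 nodes) is used only by "oggoooyg"; the node for "oggoo" still has the child "y", so pruning stops there.
Nodes removed: 3

3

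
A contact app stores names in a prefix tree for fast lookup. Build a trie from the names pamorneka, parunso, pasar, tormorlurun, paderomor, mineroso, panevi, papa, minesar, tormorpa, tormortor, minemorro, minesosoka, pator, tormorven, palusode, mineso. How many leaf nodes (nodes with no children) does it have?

A leaf is a node with no children — equivalently, the end of a word that is not a proper prefix of any other stored word.
Those words: "minemorro", "mineroso", "minesar", "minesosoka", "paderomor", "palusode", "pamorneka", "panevi", "papa", "parunso", "pasar", "pator", "tormorlurun", "tormorpa", "tormortor", "tormorven"
Leaf count: 16

16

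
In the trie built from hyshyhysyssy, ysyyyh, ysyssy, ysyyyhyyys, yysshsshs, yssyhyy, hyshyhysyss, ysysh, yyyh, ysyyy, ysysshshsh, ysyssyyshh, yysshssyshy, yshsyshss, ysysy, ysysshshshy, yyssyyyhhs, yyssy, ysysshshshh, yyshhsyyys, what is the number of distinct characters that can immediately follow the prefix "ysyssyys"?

Follow the path "ysyssyys" to its node, then look at its outgoing edges.
Distinct next characters after "ysyssyys": h.
That node has 1 child edge.

1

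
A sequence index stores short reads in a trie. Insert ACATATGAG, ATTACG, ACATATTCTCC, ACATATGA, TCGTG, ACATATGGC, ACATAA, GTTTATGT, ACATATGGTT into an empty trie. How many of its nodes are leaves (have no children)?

Leaves are exactly the stored words that no other stored word extends.
Those words: "ACATAA", "ACATATGAG", "ACATATGGC", "ACATATGGTT", "ACATATTCTCC", "ATTACG", "GTTTATGT", "TCGTG"
Leaf count: 8

8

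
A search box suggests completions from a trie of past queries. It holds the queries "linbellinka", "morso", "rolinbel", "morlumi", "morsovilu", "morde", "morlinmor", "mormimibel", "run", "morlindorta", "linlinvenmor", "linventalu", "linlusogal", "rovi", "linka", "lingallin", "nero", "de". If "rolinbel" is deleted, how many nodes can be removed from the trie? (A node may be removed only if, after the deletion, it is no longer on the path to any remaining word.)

After clearing the end-marker at "rolinbel", prune upward until reaching a node still needed by another word.
The suffix "linbel" (6 nodes) is used only by "rolinbel"; the node for "ro" still has the child "v", so pruning stops there.
Nodes removed: 6

6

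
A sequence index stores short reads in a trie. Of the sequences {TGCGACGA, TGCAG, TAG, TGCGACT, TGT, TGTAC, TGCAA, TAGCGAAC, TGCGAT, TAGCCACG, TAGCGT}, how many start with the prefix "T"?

11

Traverse to the node for "T", then collect every word in that subtree.
Words under "T": TAG, TAGCCACG, TAGCGAAC, TAGCGT, TGCAA, TGCAG, TGCGACGA, TGCGACT, TGCGAT, TGT, TGTAC
Count: 11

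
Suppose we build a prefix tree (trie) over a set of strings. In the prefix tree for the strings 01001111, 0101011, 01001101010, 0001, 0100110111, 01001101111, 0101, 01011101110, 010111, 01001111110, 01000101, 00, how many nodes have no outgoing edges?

7

Leaves are exactly the stored words that no other stored word extends.
Those words: "0001", "01000101", "01001101010", "01001101111", "01001111110", "0101011", "01011101110"
Leaf count: 7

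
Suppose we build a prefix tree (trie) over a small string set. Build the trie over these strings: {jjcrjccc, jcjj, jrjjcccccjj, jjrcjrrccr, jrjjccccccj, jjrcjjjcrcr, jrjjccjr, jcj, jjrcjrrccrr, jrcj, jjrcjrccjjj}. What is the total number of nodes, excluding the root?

For each word, the new-node count is its length minus the longest prefix already in the trie:
  "jjcrjccc" → 8 new (j, j, c, r, j, c, c, c)
  "jcjj" → prefix "j" already present; 3 new (c, j, j)
  "jrjjcccccjj" → prefix "j" already present; 10 new (r, j, j, c, c, c, c, c, j, j)
  "jjrcjrrccr" → prefix "jj" already present; 8 new (r, c, j, r, r, c, c, r)
  "jrjjccccccj" → prefix "jrjjccccc" already present; 2 new (c, j)
  "jjrcjjjcrcr" → prefix "jjrcj" already present; 6 new (j, j, c, r, c, r)
  "jrjjccjr" → prefix "jrjjcc" already present; 2 new (j, r)
  "jcj" → prefix "jcj" already present; 0 new (none)
  "jjrcjrrccrr" → prefix "jjrcjrrccr" already present; 1 new (r)
  "jrcj" → prefix "jr" already present; 2 new (c, j)
  "jjrcjrccjjj" → prefix "jjrcjr" already present; 5 new (c, c, j, j, j)
Total nodes = 8 + 3 + 10 + 8 + 2 + 6 + 2 + 0 + 1 + 2 + 5 = 47

47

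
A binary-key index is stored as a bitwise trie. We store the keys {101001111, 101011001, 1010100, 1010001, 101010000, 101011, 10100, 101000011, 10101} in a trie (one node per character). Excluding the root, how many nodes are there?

Trace insertions, counting only characters that open a new branch:
  "101001111" → 9 new (1, 0, 1, 0, 0, 1, 1, 1, 1)
  "101011001" → prefix "1010" already present; 5 new (1, 1, 0, 0, 1)
  "1010100" → prefix "10101" already present; 2 new (0, 0)
  "1010001" → prefix "10100" already present; 2 new (0, 1)
  "101010000" → prefix "1010100" already present; 2 new (0, 0)
  "101011" → prefix "101011" already present; 0 new (none)
  "10100" → prefix "10100" already present; 0 new (none)
  "101000011" → prefix "101000" already present; 3 new (0, 1, 1)
  "10101" → prefix "10101" already present; 0 new (none)
Total nodes = 9 + 5 + 2 + 2 + 2 + 0 + 0 + 3 + 0 = 23

23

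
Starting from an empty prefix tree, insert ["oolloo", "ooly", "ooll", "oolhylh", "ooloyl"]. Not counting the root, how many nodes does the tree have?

14

Insert word by word; a character creates a node only if that edge doesn't already exist:
  "oolloo" → 6 new (o, o, l, l, o, o)
  "ooly" → prefix "ool" already present; 1 new (y)
  "ooll" → prefix "ooll" already present; 0 new (none)
  "oolhylh" → prefix "ool" already present; 4 new (h, y, l, h)
  "ooloyl" → prefix "ool" already present; 3 new (o, y, l)
Total nodes = 6 + 1 + 0 + 4 + 3 = 14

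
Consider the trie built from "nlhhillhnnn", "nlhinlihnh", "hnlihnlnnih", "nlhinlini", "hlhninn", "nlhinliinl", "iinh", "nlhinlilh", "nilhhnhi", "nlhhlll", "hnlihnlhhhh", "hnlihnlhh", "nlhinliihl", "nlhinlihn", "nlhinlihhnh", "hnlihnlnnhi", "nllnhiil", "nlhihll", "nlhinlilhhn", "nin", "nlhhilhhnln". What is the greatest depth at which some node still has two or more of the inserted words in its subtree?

9

Equivalently: take the maximum, over all pairs, of their longest common prefix length.
"hnlihnlhh" and "hnlihnlhhhh" agree on "hnlihnlhh" (9 characters) before diverging; nothing deeper is shared.
Longest shared-prefix length: 9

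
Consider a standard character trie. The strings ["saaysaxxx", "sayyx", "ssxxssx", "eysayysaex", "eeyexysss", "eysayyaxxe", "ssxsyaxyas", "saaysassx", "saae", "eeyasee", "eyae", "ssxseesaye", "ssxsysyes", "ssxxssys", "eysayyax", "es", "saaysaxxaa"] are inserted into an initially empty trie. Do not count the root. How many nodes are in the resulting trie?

72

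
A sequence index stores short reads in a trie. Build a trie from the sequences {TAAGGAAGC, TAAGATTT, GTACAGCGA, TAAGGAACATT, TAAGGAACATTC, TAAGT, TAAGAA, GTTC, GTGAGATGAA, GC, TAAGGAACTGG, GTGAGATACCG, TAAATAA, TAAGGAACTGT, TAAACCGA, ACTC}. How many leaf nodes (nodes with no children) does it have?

15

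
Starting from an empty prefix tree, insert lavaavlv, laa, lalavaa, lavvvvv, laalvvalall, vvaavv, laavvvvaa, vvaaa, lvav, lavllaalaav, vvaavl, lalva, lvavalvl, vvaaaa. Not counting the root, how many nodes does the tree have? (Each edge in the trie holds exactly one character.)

For each word, the new-node count is its length minus the longest prefix already in the trie:
  "lavaavlv" → 8 new (l, a, v, a, a, v, l, v)
  "laa" → prefix "la" already present; 1 new (a)
  "lalavaa" → prefix "la" already present; 5 new (l, a, v, a, a)
  "lavvvvv" → prefix "lav" already present; 4 new (v, v, v, v)
  "laalvvalall" → prefix "laa" already present; 8 new (l, v, v, a, l, a, l, l)
  "vvaavv" → 6 new (v, v, a, a, v, v)
  "laavvvvaa" → prefix "laa" already present; 6 new (v, v, v, v, a, a)
  "vvaaa" → prefix "vvaa" already present; 1 new (a)
  "lvav" → prefix "l" already present; 3 new (v, a, v)
  "lavllaalaav" → prefix "lav" already present; 8 new (l, l, a, a, l, a, a, v)
  "vvaavl" → prefix "vvaav" already present; 1 new (l)
  "lalva" → prefix "lal" already present; 2 new (v, a)
  "lvavalvl" → prefix "lvav" already present; 4 new (a, l, v, l)
  "vvaaaa" → prefix "vvaaa" already present; 1 new (a)
Total nodes = 8 + 1 + 5 + 4 + 8 + 6 + 6 + 1 + 3 + 8 + 1 + 2 + 4 + 1 = 58

58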